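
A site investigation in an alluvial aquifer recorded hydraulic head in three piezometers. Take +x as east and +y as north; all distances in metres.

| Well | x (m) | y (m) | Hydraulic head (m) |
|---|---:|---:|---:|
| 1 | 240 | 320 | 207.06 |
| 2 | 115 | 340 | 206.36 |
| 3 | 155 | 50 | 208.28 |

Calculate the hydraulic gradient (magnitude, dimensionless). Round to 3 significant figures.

Differences from 1: to 2 (Δx, Δy, Δh) = (-125, 20, -0.70); to 3 = (-85, -270, +1.22).
Determinant of the coordinate differences = (-125)·(-270) − (-85)·20 = 35450.
∂h/∂x = [(-0.70)·(-270) − (+1.22)·20] / 35450 = +0.004643
∂h/∂y = [(-125)·(+1.22) − (-85)·(-0.70)] / 35450 = -0.005980
|∇h| = √(0.004643² + -0.005980²) = 0.007571

0.00757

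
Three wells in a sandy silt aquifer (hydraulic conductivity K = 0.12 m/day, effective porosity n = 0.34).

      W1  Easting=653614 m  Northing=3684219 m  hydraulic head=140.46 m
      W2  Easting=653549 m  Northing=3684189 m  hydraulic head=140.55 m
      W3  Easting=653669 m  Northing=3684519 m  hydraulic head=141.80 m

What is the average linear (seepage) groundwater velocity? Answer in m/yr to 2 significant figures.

Taking W1 as reference: W2−W1 = (-65, -30, +0.09); W3−W1 = (55, 300, +1.34).
Solve a·Δx + b·Δy = Δh: det = (-65)·300 − 55·(-30) = -17850.
∂h/∂x = [(+0.09)·300 − (+1.34)·(-30)] / -17850 = -0.003765
∂h/∂y = [(-65)·(+1.34) − 55·(+0.09)] / -17850 = +0.005157
|∇h| = √(-0.003765² + 0.005157²) = 0.006385
Seepage velocity v = K·i/n = 0.12 × 0.006385 / 0.34 = 0.002254 m/day = 0.8233 m/yr.

0.82 m/yr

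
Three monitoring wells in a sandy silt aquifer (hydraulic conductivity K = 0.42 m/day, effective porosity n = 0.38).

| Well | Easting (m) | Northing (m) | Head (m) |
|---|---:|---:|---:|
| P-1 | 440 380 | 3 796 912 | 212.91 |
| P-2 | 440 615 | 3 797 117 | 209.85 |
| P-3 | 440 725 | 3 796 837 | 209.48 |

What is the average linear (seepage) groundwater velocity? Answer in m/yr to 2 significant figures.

Taking P-1 as reference: P-2−P-1 = (235, 205, -3.06); P-3−P-1 = (345, -75, -3.43).
Determinant of the coordinate differences = 235·(-75) − 345·205 = -88350.
∂h/∂x = [(-3.06)·(-75) − (-3.43)·205] / -88350 = -0.01056
∂h/∂y = [235·(-3.43) − 345·(-3.06)] / -88350 = -0.002826
|∇h| = √(-0.01056² + -0.002826²) = 0.01093
Seepage velocity v = K·i/n = 0.42 × 0.01093 / 0.38 = 0.01208 m/day = 4.412 m/yr.

4.4 m/yr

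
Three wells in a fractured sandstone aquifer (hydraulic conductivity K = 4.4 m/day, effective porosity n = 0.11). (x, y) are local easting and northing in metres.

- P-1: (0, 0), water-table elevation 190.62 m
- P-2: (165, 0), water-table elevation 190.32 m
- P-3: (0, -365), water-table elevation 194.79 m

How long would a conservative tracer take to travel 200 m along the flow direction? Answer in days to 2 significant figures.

430 days

∂h/∂x = (190.32 − 190.62) / (165 − 0) = -0.001818
∂h/∂y = (194.79 − 190.62) / (-365 − 0) = -0.01142
|∇h| = √(-0.001818² + -0.01142²) = 0.01156
Seepage velocity v = K·i/n = 4.4 × 0.01156 / 0.11 = 0.4624 m/day.
t = 200 / 0.4624 = 432.5 days.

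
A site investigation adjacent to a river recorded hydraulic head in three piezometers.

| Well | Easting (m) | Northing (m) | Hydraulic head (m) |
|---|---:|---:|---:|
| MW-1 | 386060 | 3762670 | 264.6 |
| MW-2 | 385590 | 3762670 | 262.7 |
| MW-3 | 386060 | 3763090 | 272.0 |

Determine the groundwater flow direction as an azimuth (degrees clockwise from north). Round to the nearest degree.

∂h/∂x = (262.7 − 264.6) / (385590 − 386060) = +0.004043
∂h/∂y = (272.0 − 264.6) / (3763090 − 3762670) = +0.01762
Flow direction (−∇h) has components (-0.004043 E, -0.01762 N).
Azimuth = atan2(E, N) = atan2(-0.004043, -0.01762) = 192.9° ≈ 193°.

193°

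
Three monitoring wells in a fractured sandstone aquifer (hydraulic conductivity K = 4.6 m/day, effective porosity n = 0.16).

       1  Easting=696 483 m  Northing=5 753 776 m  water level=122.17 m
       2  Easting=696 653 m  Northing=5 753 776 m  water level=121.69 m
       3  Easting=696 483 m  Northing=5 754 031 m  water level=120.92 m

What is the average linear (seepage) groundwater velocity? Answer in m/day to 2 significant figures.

∂h/∂x = (121.69 − 122.17) / (696653 − 696483) = -0.002824
∂h/∂y = (120.92 − 122.17) / (5754031 − 5753776) = -0.004902
|∇h| = √(-0.002824² + -0.004902²) = 0.005657
Seepage velocity v = K·i/n = 4.6 × 0.005657 / 0.16 = 0.1626 m/day.

0.16 m/day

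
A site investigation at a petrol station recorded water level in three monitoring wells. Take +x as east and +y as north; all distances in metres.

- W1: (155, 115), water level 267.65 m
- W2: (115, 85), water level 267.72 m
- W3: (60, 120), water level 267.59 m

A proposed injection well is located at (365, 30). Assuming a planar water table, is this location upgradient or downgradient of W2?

With h = a·x + b·y + c and W1 as origin, the differences give:
  (-40)·a + (-30)·b = +0.07
  (-95)·a + 5·b = -0.06
Eliminate b (×5 and ×(-30), subtract): -3050·a = -1.450 → a = ∂h/∂x = +0.0004754
Back-substitute: b = ∂h/∂y = -0.002967.
Head at (365, 30) = 267.65 + (+0.0004754)·(210) + (-0.002967)·(-85) = 268.00 m.
That is higher than the 267.72 m at W2, so the point is upgradient.

upgradient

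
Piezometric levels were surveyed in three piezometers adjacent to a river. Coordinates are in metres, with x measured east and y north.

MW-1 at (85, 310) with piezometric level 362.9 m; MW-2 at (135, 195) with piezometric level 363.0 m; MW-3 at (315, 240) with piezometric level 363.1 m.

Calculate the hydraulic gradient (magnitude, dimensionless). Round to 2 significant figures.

0.00090

Three-point gradient (reference MW-1): Δ to MW-2 = (50, -115, +0.1), Δ to MW-3 = (230, -70, +0.2).
∂h/∂x = +0.0006972, ∂h/∂y = -0.0005664 (det = 22950).
|∇h| = √(0.0006972² + -0.0005664²) = 0.0008983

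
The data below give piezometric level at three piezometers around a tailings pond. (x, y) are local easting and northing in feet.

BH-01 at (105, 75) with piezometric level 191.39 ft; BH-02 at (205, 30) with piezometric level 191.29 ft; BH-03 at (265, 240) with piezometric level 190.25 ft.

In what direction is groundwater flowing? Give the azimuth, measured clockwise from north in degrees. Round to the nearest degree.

035°

Taking BH-01 as reference: BH-02−BH-01 = (100, -45, -0.10); BH-03−BH-01 = (160, 165, -1.14).
Solve a·Δx + b·Δy = Δh: det = 100·165 − 160·(-45) = 23700.
∂h/∂x = [(-0.10)·165 − (-1.14)·(-45)] / 23700 = -0.002861
∂h/∂y = [100·(-1.14) − 160·(-0.10)] / 23700 = -0.004135
Flow direction (−∇h) has components (+0.002861 E, +0.004135 N).
Azimuth = atan2(E, N) = atan2(+0.002861, +0.004135) = 34.7° ≈ 035°.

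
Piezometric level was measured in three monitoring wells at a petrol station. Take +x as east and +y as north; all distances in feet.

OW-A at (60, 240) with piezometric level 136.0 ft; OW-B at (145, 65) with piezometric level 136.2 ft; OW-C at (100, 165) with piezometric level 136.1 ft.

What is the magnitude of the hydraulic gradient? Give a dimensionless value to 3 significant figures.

0.00408

Three-point gradient (reference OW-A): Δ to OW-B = (85, -175, +0.2), Δ to OW-C = (40, -75, +0.1).
∂h/∂x = +0.004000, ∂h/∂y = +0.0008000 (det = 625).
|∇h| = √(0.004000² + 0.0008000²) = 0.004079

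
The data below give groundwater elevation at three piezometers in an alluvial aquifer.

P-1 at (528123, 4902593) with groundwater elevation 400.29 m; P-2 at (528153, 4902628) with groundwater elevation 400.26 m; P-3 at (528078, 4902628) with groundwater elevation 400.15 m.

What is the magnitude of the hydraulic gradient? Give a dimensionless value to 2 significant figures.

Taking P-1 as reference: P-2−P-1 = (30, 35, -0.03); P-3−P-1 = (-45, 35, -0.14).
Solve a·Δx + b·Δy = Δh: det = 30·35 − (-45)·35 = 2625.
∂h/∂x = [(-0.03)·35 − (-0.14)·35] / 2625 = +0.001467
∂h/∂y = [30·(-0.14) − (-45)·(-0.03)] / 2625 = -0.002114
|∇h| = √(0.001467² + -0.002114²) = 0.002573

0.0026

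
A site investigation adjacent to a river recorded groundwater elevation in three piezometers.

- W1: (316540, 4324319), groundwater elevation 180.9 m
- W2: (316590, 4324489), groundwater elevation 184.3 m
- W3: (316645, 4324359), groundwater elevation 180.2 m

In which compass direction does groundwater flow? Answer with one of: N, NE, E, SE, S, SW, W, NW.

Differences from W1: to W2 (Δx, Δy, Δh) = (50, 170, +3.4); to W3 = (105, 40, -0.7).
Solve a·Δx + b·Δy = Δh: det = 50·40 − 105·170 = -15850.
∂h/∂x = [(+3.4)·40 − (-0.7)·170] / -15850 = -0.01609
∂h/∂y = [50·(-0.7) − 105·(+3.4)] / -15850 = +0.02473
Flow = −∇h = (+0.01609 east, -0.02473 north), which points southeast.

SE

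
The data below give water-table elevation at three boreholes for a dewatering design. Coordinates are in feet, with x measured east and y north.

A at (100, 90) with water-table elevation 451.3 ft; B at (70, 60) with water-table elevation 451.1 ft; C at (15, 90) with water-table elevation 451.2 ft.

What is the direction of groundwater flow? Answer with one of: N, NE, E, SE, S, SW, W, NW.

With h = a·x + b·y + c and A as origin, the differences give:
  (-30)·a + (-30)·b = -0.2
  (-85)·a + 0·b = -0.1
Eliminate b (×0 and ×(-30), subtract): -2550·a = -3.00 → a = ∂h/∂x = +0.001176
Back-substitute: b = ∂h/∂y = +0.005490.
Flow = −∇h = (-0.001176 east, -0.005490 north), which points south.

S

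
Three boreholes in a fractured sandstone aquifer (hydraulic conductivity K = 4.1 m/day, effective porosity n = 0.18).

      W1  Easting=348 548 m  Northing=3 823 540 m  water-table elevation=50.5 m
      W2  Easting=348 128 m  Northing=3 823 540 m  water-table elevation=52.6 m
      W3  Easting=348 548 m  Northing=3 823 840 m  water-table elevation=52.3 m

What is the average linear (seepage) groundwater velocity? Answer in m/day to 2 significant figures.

∂h/∂x = (52.6 − 50.5) / (348128 − 348548) = -0.005000
∂h/∂y = (52.3 − 50.5) / (3823840 − 3823540) = +0.006000
|∇h| = √(-0.005000² + 0.006000²) = 0.00781
Seepage velocity v = K·i/n = 4.1 × 0.00781 / 0.18 = 0.1779 m/day.

0.18 m/day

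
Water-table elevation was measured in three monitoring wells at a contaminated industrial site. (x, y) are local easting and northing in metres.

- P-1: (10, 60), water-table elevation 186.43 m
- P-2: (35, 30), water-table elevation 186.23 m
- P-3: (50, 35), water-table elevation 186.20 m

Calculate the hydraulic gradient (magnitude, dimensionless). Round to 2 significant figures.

0.0051

Taking P-1 as reference: P-2−P-1 = (25, -30, -0.20); P-3−P-1 = (40, -25, -0.23).
Determinant of the coordinate differences = 25·(-25) − 40·(-30) = 575.
∂h/∂x = [(-0.20)·(-25) − (-0.23)·(-30)] / 575 = -0.003304
∂h/∂y = [25·(-0.23) − 40·(-0.20)] / 575 = +0.003913
|∇h| = √(-0.003304² + 0.003913²) = 0.005121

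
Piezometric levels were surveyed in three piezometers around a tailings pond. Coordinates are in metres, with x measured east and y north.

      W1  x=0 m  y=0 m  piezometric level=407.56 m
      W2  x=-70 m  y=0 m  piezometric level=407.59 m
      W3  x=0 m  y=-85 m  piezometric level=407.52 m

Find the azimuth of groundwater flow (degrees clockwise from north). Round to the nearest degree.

138°

∂h/∂x = (407.59 − 407.56) / (-70 − 0) = -0.0004286
∂h/∂y = (407.52 − 407.56) / (-85 − 0) = +0.0004706
Flow direction (−∇h) has components (+0.0004286 E, -0.0004706 N).
Azimuth = atan2(E, N) = atan2(+0.0004286, -0.0004706) = 137.7° ≈ 138°.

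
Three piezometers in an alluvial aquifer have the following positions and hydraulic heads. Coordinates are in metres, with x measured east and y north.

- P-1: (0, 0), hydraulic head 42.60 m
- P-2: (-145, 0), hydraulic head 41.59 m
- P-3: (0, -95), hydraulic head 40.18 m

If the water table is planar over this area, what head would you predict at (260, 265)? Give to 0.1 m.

51.2 m

∂h/∂x = (41.59 − 42.60) / (-145 − 0) = +0.006966
∂h/∂y = (40.18 − 42.60) / (-95 − 0) = +0.02547
h(260, 265) = 42.60 + (+0.006966)·(260) + (+0.02547)·(265) = 42.60 +1.811 +6.751 = 51.162 m.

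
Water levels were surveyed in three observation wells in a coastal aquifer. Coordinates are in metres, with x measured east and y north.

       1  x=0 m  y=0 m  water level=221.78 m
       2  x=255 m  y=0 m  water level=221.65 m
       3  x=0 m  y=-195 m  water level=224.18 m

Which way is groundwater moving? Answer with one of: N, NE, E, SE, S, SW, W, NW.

∂h/∂x = (221.65 − 221.78) / (255 − 0) = -0.0005098
∂h/∂y = (224.18 − 221.78) / (-195 − 0) = -0.01231
Flow = −∇h = (+0.0005098 east, +0.01231 north), which points north.

N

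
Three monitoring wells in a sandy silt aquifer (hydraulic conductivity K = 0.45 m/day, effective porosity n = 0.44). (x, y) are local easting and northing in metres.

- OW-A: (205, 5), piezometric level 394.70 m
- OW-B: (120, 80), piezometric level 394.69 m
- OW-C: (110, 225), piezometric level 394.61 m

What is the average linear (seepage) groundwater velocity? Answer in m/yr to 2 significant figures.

0.26 m/yr

Differences from OW-A: to OW-B (Δx, Δy, Δh) = (-85, 75, -0.01); to OW-C = (-95, 220, -0.09).
Determinant of the coordinate differences = (-85)·220 − (-95)·75 = -11575.
∂h/∂x = [(-0.01)·220 − (-0.09)·75] / -11575 = -0.0003931
∂h/∂y = [(-85)·(-0.09) − (-95)·(-0.01)] / -11575 = -0.0005788
|∇h| = √(-0.0003931² + -0.0005788²) = 0.0006997
Seepage velocity v = K·i/n = 0.45 × 0.0006997 / 0.44 = 0.0007156 m/day = 0.2614 m/yr.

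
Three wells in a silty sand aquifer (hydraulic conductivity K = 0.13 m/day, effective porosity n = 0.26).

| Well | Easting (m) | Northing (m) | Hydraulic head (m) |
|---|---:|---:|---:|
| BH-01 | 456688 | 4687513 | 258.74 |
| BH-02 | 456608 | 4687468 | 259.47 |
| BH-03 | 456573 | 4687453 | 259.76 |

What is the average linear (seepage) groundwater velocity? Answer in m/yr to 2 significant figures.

Taking BH-01 as reference: BH-02−BH-01 = (-80, -45, +0.73); BH-03−BH-01 = (-115, -60, +1.02).
Solve a·Δx + b·Δy = Δh: det = (-80)·(-60) − (-115)·(-45) = -375.
∂h/∂x = [(+0.73)·(-60) − (+1.02)·(-45)] / -375 = -0.005600
∂h/∂y = [(-80)·(+1.02) − (-115)·(+0.73)] / -375 = -0.006267
|∇h| = √(-0.005600² + -0.006267²) = 0.008404
Seepage velocity v = K·i/n = 0.13 × 0.008404 / 0.26 = 0.004202 m/day = 1.535 m/yr.

1.5 m/yr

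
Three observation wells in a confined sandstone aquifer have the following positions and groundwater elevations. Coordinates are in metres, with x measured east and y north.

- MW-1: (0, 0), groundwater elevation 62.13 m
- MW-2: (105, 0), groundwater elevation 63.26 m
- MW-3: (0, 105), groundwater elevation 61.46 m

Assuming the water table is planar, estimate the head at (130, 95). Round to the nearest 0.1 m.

∂h/∂x = (63.26 − 62.13) / (105 − 0) = +0.01076
∂h/∂y = (61.46 − 62.13) / (105 − 0) = -0.006381
h(130, 95) = 62.13 + (+0.01076)·(130) + (-0.006381)·(95) = 62.13 +1.399 -0.606 = 62.923 m.

62.9 m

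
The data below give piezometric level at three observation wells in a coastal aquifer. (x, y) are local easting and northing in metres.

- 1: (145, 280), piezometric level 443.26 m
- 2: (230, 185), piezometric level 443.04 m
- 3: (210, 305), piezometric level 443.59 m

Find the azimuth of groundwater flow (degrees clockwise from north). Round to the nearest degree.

211°

Differences from 1: to 2 (Δx, Δy, Δh) = (85, -95, -0.22); to 3 = (65, 25, +0.33).
Solve a·Δx + b·Δy = Δh: det = 85·25 − 65·(-95) = 8300.
∂h/∂x = [(-0.22)·25 − (+0.33)·(-95)] / 8300 = +0.003114
∂h/∂y = [85·(+0.33) − 65·(-0.22)] / 8300 = +0.005102
Flow direction (−∇h) has components (-0.003114 E, -0.005102 N).
Azimuth = atan2(E, N) = atan2(-0.003114, -0.005102) = 211.4° ≈ 211°.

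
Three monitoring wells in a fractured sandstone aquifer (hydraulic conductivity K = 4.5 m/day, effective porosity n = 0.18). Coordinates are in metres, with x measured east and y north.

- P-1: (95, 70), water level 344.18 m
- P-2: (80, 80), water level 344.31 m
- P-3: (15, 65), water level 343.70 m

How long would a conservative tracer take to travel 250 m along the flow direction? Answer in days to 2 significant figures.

480 days

Taking P-1 as reference: P-2−P-1 = (-15, 10, +0.13); P-3−P-1 = (-80, -5, -0.48).
Determinant of the coordinate differences = (-15)·(-5) − (-80)·10 = 875.
∂h/∂x = [(+0.13)·(-5) − (-0.48)·10] / 875 = +0.004743
∂h/∂y = [(-15)·(-0.48) − (-80)·(+0.13)] / 875 = +0.02011
|∇h| = √(0.004743² + 0.02011²) = 0.02066
Seepage velocity v = K·i/n = 4.5 × 0.02066 / 0.18 = 0.5165 m/day.
t = 250 / 0.5165 = 484 days.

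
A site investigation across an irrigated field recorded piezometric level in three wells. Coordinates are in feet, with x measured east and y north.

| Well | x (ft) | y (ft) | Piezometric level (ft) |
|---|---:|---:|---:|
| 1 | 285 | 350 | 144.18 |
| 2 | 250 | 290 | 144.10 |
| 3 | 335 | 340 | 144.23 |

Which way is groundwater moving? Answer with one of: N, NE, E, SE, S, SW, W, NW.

SW

Three-point gradient (reference 1): Δ to 2 = (-35, -60, -0.08), Δ to 3 = (50, -10, +0.05).
∂h/∂x = +0.001134, ∂h/∂y = +0.0006716 (det = 3350).
Flow = −∇h = (-0.001134 east, -0.0006716 north), which points southwest.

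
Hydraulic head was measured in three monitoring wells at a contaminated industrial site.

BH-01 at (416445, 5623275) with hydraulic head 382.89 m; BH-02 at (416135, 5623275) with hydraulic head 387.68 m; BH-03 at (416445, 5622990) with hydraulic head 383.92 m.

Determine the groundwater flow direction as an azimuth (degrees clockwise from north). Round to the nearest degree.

077°

∂h/∂x = (387.68 − 382.89) / (416135 − 416445) = -0.01545
∂h/∂y = (383.92 − 382.89) / (5622990 − 5623275) = -0.003614
Flow direction (−∇h) has components (+0.01545 E, +0.003614 N).
Azimuth = atan2(E, N) = atan2(+0.01545, +0.003614) = 76.8° ≈ 077°.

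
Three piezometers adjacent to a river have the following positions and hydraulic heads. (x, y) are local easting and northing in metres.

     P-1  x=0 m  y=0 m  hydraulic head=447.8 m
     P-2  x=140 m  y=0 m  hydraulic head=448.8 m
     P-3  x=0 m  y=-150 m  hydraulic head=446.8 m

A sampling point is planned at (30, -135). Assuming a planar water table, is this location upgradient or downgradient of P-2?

∂h/∂x = (448.8 − 447.8) / (140 − 0) = +0.007143
∂h/∂y = (446.8 − 447.8) / (-150 − 0) = +0.006667
Head at (30, -135) = 447.8 + (+0.007143)·(30) + (+0.006667)·(-135) = 447.11 m.
That is lower than the 448.8 m at P-2, so the point is downgradient.

downgradient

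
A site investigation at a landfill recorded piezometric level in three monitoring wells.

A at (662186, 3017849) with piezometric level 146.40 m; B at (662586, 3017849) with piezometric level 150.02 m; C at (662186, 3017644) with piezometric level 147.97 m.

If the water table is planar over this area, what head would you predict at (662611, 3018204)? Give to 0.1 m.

∂h/∂x = (150.02 − 146.40) / (662586 − 662186) = +0.009050
∂h/∂y = (147.97 − 146.40) / (3017644 − 3017849) = -0.007659
h(662611, 3018204) = 146.40 + (+0.009050)·(425) + (-0.007659)·(355) = 146.40 +3.846 -2.719 = 147.527 m.

147.5 m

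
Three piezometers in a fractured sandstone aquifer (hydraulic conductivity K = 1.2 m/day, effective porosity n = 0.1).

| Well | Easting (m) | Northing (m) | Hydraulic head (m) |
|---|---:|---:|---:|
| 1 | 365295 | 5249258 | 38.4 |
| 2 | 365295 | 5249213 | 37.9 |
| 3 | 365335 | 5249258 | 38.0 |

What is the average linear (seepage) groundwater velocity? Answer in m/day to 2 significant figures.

Three-point gradient (reference 1): Δ to 2 = (0, -45, -0.5), Δ to 3 = (40, 0, -0.4).
∂h/∂x = -0.010000, ∂h/∂y = +0.01111 (det = 1800).
|∇h| = √(-0.010000² + 0.01111²) = 0.01495
Seepage velocity v = K·i/n = 1.2 × 0.01495 / 0.1 = 0.1794 m/day.

0.18 m/day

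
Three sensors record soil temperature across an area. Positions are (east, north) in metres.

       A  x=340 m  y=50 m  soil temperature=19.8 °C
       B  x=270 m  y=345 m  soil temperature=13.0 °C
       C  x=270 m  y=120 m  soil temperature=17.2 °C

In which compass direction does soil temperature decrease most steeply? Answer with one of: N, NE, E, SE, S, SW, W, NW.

NW

Differences from A: to B (Δx, Δy, Δh) = (-70, 295, -6.8); to C = (-70, 70, -2.6).
Determinant of the coordinate differences = (-70)·70 − (-70)·295 = 15750.
∂T/∂x = [(-6.8)·70 − (-2.6)·295] / 15750 = +0.01848
∂T/∂y = [(-70)·(-2.6) − (-70)·(-6.8)] / 15750 = -0.01867
Steepest decrease is along −∇f = (-0.01848 E, +0.01867 N) → northwest.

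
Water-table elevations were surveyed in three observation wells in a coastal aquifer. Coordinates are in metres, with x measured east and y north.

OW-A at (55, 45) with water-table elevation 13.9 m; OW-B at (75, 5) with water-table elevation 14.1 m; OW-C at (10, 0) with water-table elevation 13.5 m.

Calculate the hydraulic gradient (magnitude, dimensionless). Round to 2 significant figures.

0.0093

Differences from OW-A: to OW-B (Δx, Δy, Δh) = (20, -40, +0.2); to OW-C = (-45, -45, -0.4).
Determinant of the coordinate differences = 20·(-45) − (-45)·(-40) = -2700.
∂h/∂x = [(+0.2)·(-45) − (-0.4)·(-40)] / -2700 = +0.009259
∂h/∂y = [20·(-0.4) − (-45)·(+0.2)] / -2700 = -0.0003704
|∇h| = √(0.009259² + -0.0003704²) = 0.009266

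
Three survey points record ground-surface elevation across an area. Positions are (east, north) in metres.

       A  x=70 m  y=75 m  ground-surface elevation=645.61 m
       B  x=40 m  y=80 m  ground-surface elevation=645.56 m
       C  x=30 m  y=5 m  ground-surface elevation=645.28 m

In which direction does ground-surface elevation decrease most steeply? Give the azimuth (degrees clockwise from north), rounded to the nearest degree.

213°

Three-point gradient (reference A): Δ to B = (-30, 5, -0.05), Δ to C = (-40, -70, -0.33).
∂z/∂x = +0.002239, ∂z/∂y = +0.003435 (det = 2300).
Steepest decrease is along −∇f: components (-0.002239 E, -0.003435 N).
Azimuth = atan2(-0.002239, -0.003435) = 213.1° ≈ 213°.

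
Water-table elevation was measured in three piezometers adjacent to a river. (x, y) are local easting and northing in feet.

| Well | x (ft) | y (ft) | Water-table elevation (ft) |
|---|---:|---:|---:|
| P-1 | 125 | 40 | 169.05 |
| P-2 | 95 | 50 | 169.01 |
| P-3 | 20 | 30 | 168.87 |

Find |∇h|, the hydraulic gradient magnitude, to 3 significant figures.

Differences from P-1: to P-2 (Δx, Δy, Δh) = (-30, 10, -0.04); to P-3 = (-105, -10, -0.18).
Solve a·Δx + b·Δy = Δh: det = (-30)·(-10) − (-105)·10 = 1350.
∂h/∂x = [(-0.04)·(-10) − (-0.18)·10] / 1350 = +0.001630
∂h/∂y = [(-30)·(-0.18) − (-105)·(-0.04)] / 1350 = +0.0008889
|∇h| = √(0.001630² + 0.0008889²) = 0.001857

0.00186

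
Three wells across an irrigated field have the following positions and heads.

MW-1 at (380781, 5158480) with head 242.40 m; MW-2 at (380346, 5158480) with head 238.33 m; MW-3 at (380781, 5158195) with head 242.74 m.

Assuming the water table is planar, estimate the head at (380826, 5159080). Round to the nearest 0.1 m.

242.1 m

∂h/∂x = (238.33 − 242.40) / (380346 − 380781) = +0.009356
∂h/∂y = (242.74 − 242.40) / (5158195 − 5158480) = -0.001193
h(380826, 5159080) = 242.40 + (+0.009356)·(45) + (-0.001193)·(600) = 242.40 +0.421 -0.716 = 242.105 m.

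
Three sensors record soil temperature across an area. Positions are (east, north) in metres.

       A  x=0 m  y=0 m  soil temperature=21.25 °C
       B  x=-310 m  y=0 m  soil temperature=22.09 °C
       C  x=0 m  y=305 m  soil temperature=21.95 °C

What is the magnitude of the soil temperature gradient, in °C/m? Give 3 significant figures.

∂T/∂x = (22.09 − 21.25) / (-310 − 0) = -0.002710
∂T/∂y = (21.95 − 21.25) / (305 − 0) = +0.002295
|∇f| = √(-0.002710² + 0.002295²) = 0.003551 °C/m

0.00355 °C/m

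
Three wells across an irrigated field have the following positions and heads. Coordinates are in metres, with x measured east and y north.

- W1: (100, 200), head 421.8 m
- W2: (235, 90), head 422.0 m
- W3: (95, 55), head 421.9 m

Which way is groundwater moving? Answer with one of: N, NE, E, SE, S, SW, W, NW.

With h = a·x + b·y + c and W1 as origin, the differences give:
  135·a + (-110)·b = +0.2
  (-5)·a + (-145)·b = +0.1
Eliminate b (×(-145) and ×(-110), subtract): -20125·a = -18.00 → a = ∂h/∂x = +0.0008944
Back-substitute: b = ∂h/∂y = -0.0007205.
Flow = −∇h = (-0.0008944 east, +0.0007205 north), which points northwest.

NW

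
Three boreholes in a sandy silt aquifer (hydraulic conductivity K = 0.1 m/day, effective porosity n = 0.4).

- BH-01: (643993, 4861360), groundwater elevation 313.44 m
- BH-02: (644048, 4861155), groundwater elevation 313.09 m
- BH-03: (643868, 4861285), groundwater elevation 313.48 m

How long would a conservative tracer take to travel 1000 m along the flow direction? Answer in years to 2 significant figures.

6000 years

Differences from BH-01: to BH-02 (Δx, Δy, Δh) = (55, -205, -0.35); to BH-03 = (-125, -75, +0.04).
Determinant of the coordinate differences = 55·(-75) − (-125)·(-205) = -29750.
∂h/∂x = [(-0.35)·(-75) − (+0.04)·(-205)] / -29750 = -0.001158
∂h/∂y = [55·(+0.04) − (-125)·(-0.35)] / -29750 = +0.001397
|∇h| = √(-0.001158² + 0.001397²) = 0.001815
Seepage velocity v = K·i/n = 0.1 × 0.001815 / 0.4 = 0.0004538 m/day.
t = 1000 / 0.0004538 = 2.204e+06 days = 6.03e+03 years.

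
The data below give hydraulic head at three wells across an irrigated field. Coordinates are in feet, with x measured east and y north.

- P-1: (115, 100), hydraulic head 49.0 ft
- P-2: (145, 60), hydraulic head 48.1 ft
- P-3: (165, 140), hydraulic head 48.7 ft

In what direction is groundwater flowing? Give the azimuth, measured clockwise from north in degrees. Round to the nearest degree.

Three-point gradient (reference P-1): Δ to P-2 = (30, -40, -0.9), Δ to P-3 = (50, 40, -0.3).
∂h/∂x = -0.01500, ∂h/∂y = +0.01125 (det = 3200).
Flow direction (−∇h) has components (+0.01500 E, -0.01125 N).
Azimuth = atan2(E, N) = atan2(+0.01500, -0.01125) = 126.9° ≈ 127°.

127°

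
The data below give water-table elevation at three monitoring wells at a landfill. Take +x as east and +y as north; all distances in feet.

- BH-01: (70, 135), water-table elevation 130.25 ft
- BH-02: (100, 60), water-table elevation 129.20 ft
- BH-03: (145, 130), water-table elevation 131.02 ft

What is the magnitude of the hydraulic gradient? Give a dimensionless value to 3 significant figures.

Differences from BH-01: to BH-02 (Δx, Δy, Δh) = (30, -75, -1.05); to BH-03 = (75, -5, +0.77).
Determinant of the coordinate differences = 30·(-5) − 75·(-75) = 5475.
∂h/∂x = [(-1.05)·(-5) − (+0.77)·(-75)] / 5475 = +0.01151
∂h/∂y = [30·(+0.77) − 75·(-1.05)] / 5475 = +0.01860
|∇h| = √(0.01151² + 0.01860²) = 0.02187

0.0219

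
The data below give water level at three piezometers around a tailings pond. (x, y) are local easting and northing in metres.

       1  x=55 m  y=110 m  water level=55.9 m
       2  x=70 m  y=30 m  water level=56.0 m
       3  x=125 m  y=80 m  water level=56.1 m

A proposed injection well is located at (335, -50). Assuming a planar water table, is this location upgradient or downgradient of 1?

Differences from 1: to 2 (Δx, Δy, Δh) = (15, -80, +0.1); to 3 = (70, -30, +0.2).
Determinant of the coordinate differences = 15·(-30) − 70·(-80) = 5150.
∂h/∂x = [(+0.1)·(-30) − (+0.2)·(-80)] / 5150 = +0.002524
∂h/∂y = [15·(+0.2) − 70·(+0.1)] / 5150 = -0.0007767
Head at (335, -50) = 55.9 + (+0.002524)·(280) + (-0.0007767)·(-160) = 56.73 m.
That is higher than the 55.9 m at 1, so the point is upgradient.

upgradient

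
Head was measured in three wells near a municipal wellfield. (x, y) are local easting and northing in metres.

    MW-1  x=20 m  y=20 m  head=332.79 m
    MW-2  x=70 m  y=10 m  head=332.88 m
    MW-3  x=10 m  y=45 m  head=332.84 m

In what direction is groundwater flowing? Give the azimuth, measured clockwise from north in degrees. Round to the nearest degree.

219°

With h = a·x + b·y + c and MW-1 as origin, the differences give:
  50·a + (-10)·b = +0.09
  (-10)·a + 25·b = +0.05
Eliminate b (×25 and ×(-10), subtract): 1150·a = 2.750 → a = ∂h/∂x = +0.002391
Back-substitute: b = ∂h/∂y = +0.002957.
Flow direction (−∇h) has components (-0.002391 E, -0.002957 N).
Azimuth = atan2(E, N) = atan2(-0.002391, -0.002957) = 219.0° ≈ 219°.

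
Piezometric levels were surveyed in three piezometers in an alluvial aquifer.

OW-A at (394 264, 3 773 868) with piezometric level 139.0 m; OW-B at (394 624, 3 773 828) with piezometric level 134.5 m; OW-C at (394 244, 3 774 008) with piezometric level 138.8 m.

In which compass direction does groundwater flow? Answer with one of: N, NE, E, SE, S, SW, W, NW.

E

Three-point gradient (reference OW-A): Δ to OW-B = (360, -40, -4.5), Δ to OW-C = (-20, 140, -0.2).
∂h/∂x = -0.01286, ∂h/∂y = -0.003266 (det = 49600).
Flow = −∇h = (+0.01286 east, +0.003266 north), which points east.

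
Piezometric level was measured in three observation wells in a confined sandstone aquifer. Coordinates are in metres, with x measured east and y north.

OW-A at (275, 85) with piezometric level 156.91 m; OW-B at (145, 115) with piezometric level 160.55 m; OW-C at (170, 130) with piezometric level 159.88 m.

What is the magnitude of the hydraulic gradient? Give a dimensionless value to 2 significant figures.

0.028

With h = a·x + b·y + c and OW-A as origin, the differences give:
  (-130)·a + 30·b = +3.64
  (-105)·a + 45·b = +2.97
Eliminate b (×45 and ×30, subtract): -2700·a = 74.700 → a = ∂h/∂x = -0.02767
Back-substitute: b = ∂h/∂y = +0.001444.
|∇h| = √(-0.02767² + 0.001444²) = 0.02771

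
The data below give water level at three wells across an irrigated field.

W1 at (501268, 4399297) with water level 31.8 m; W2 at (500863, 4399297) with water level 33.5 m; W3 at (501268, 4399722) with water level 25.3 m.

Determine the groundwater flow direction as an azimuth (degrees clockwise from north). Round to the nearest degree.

∂h/∂x = (33.5 − 31.8) / (500863 − 501268) = -0.004198
∂h/∂y = (25.3 − 31.8) / (4399722 − 4399297) = -0.01529
Flow direction (−∇h) has components (+0.004198 E, +0.01529 N).
Azimuth = atan2(E, N) = atan2(+0.004198, +0.01529) = 15.3° ≈ 015°.

015°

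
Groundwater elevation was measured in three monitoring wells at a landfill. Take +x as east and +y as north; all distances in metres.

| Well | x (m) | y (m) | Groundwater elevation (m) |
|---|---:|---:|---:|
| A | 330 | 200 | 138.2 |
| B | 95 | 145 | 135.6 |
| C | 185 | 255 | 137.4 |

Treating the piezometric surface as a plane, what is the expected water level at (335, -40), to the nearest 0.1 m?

Differences from A: to B (Δx, Δy, Δh) = (-235, -55, -2.6); to C = (-145, 55, -0.8).
Determinant of the coordinate differences = (-235)·55 − (-145)·(-55) = -20900.
∂h/∂x = [(-2.6)·55 − (-0.8)·(-55)] / -20900 = +0.008947
∂h/∂y = [(-235)·(-0.8) − (-145)·(-2.6)] / -20900 = +0.009043
h(335, -40) = 138.2 + (+0.008947)·(5) + (+0.009043)·(-240) = 138.2 +0.045 -2.170 = 136.074 m.

136.1 m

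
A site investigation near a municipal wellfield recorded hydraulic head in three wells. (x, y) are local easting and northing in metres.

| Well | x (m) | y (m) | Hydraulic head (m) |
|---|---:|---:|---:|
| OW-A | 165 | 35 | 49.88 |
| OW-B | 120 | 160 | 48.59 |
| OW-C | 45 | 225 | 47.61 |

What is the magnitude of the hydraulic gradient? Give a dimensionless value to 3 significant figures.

0.0101

With h = a·x + b·y + c and OW-A as origin, the differences give:
  (-45)·a + 125·b = -1.29
  (-120)·a + 190·b = -2.27
Eliminate b (×190 and ×125, subtract): 6450·a = 38.650 → a = ∂h/∂x = +0.005992
Back-substitute: b = ∂h/∂y = -0.008163.
|∇h| = √(0.005992² + -0.008163²) = 0.01013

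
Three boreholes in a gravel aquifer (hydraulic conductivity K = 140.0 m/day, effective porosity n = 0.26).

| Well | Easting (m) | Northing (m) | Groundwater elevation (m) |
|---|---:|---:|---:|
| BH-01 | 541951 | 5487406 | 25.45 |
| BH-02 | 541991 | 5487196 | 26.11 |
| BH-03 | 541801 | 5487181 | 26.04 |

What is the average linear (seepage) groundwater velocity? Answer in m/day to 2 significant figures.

1.7 m/day

Taking BH-01 as reference: BH-02−BH-01 = (40, -210, +0.66); BH-03−BH-01 = (-150, -225, +0.59).
Solve a·Δx + b·Δy = Δh: det = 40·(-225) − (-150)·(-210) = -40500.
∂h/∂x = [(+0.66)·(-225) − (+0.59)·(-210)] / -40500 = +0.0006074
∂h/∂y = [40·(+0.59) − (-150)·(+0.66)] / -40500 = -0.003027
|∇h| = √(0.0006074² + -0.003027²) = 0.003087
Seepage velocity v = K·i/n = 140.0 × 0.003087 / 0.26 = 1.662 m/day.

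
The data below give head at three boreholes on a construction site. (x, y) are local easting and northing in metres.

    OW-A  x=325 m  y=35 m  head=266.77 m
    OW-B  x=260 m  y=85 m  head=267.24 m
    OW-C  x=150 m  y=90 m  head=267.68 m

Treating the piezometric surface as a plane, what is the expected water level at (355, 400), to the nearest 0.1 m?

Three-point gradient (reference OW-A): Δ to OW-B = (-65, 50, +0.47), Δ to OW-C = (-175, 55, +0.91).
∂h/∂x = -0.003797, ∂h/∂y = +0.004464 (det = 5175).
h(355, 400) = 266.77 + (-0.003797)·(30) + (+0.004464)·(365) = 266.77 -0.114 +1.629 = 268.285 m.

268.3 m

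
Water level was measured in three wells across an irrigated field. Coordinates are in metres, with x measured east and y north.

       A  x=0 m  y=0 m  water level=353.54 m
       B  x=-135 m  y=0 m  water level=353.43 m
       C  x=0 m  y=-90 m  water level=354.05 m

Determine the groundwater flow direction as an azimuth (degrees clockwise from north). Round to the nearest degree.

∂h/∂x = (353.43 − 353.54) / (-135 − 0) = +0.0008148
∂h/∂y = (354.05 − 353.54) / (-90 − 0) = -0.005667
Flow direction (−∇h) has components (-0.0008148 E, +0.005667 N).
Azimuth = atan2(E, N) = atan2(-0.0008148, +0.005667) = 351.8° ≈ 352°.

352°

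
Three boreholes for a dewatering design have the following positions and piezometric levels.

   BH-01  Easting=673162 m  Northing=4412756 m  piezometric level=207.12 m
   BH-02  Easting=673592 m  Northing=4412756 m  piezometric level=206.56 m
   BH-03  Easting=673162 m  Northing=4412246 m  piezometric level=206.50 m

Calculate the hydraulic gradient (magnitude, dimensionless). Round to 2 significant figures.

∂h/∂x = (206.56 − 207.12) / (673592 − 673162) = -0.001302
∂h/∂y = (206.50 − 207.12) / (4412246 − 4412756) = +0.001216
|∇h| = √(-0.001302² + 0.001216²) = 0.001782

0.0018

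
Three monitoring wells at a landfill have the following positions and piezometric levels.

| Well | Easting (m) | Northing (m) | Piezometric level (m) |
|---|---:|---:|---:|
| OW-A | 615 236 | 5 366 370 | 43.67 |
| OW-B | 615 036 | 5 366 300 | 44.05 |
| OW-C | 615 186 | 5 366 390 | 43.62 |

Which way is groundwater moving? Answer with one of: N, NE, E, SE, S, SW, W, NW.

Differences from OW-A: to OW-B (Δx, Δy, Δh) = (-200, -70, +0.38); to OW-C = (-50, 20, -0.05).
Determinant of the coordinate differences = (-200)·20 − (-50)·(-70) = -7500.
∂h/∂x = [(+0.38)·20 − (-0.05)·(-70)] / -7500 = -0.0005467
∂h/∂y = [(-200)·(-0.05) − (-50)·(+0.38)] / -7500 = -0.003867
Flow = −∇h = (+0.0005467 east, +0.003867 north), which points north.

N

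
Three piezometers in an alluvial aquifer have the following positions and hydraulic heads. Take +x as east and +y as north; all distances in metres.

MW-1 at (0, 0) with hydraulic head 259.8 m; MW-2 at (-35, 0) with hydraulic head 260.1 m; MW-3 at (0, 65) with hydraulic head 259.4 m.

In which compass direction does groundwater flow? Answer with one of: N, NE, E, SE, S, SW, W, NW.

∂h/∂x = (260.1 − 259.8) / (-35 − 0) = -0.008571
∂h/∂y = (259.4 − 259.8) / (65 − 0) = -0.006154
Flow = −∇h = (+0.008571 east, +0.006154 north), which points northeast.

NE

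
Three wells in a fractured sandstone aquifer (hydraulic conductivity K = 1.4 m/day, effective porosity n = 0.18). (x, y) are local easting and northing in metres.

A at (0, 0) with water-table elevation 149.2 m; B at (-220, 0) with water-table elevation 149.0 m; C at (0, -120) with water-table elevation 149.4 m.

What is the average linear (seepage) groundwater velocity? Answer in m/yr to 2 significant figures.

∂h/∂x = (149.0 − 149.2) / (-220 − 0) = +0.0009091
∂h/∂y = (149.4 − 149.2) / (-120 − 0) = -0.001667
|∇h| = √(0.0009091² + -0.001667²) = 0.001899
Seepage velocity v = K·i/n = 1.4 × 0.001899 / 0.18 = 0.01477 m/day = 5.395 m/yr.

5.4 m/yr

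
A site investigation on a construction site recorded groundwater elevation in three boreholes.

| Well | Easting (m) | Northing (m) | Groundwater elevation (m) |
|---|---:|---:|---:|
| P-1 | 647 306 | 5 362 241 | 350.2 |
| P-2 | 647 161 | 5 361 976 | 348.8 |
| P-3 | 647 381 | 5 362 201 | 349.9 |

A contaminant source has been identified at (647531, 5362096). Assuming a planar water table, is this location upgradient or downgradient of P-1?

Differences from P-1: to P-2 (Δx, Δy, Δh) = (-145, -265, -1.4); to P-3 = (75, -40, -0.3).
Determinant of the coordinate differences = (-145)·(-40) − 75·(-265) = 25675.
∂h/∂x = [(-1.4)·(-40) − (-0.3)·(-265)] / 25675 = -0.0009153
∂h/∂y = [(-145)·(-0.3) − 75·(-1.4)] / 25675 = +0.005784
Head at (647531, 5362096) = 350.2 + (-0.0009153)·(225) + (+0.005784)·(-145) = 349.16 m.
That is lower than the 350.2 m at P-1, so the point is downgradient.

downgradient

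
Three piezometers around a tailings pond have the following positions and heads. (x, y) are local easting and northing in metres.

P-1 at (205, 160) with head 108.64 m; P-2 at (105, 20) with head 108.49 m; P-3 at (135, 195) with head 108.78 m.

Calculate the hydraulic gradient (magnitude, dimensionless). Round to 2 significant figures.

Differences from P-1: to P-2 (Δx, Δy, Δh) = (-100, -140, -0.15); to P-3 = (-70, 35, +0.14).
Solve a·Δx + b·Δy = Δh: det = (-100)·35 − (-70)·(-140) = -13300.
∂h/∂x = [(-0.15)·35 − (+0.14)·(-140)] / -13300 = -0.001079
∂h/∂y = [(-100)·(+0.14) − (-70)·(-0.15)] / -13300 = +0.001842
|∇h| = √(-0.001079² + 0.001842²) = 0.002135

0.0021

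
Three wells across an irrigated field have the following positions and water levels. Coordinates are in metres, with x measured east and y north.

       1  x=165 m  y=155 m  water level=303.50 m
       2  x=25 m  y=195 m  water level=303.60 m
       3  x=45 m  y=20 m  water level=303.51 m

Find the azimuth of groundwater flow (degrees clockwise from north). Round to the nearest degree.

127°

Differences from 1: to 2 (Δx, Δy, Δh) = (-140, 40, +0.10); to 3 = (-120, -135, +0.01).
Determinant of the coordinate differences = (-140)·(-135) − (-120)·40 = 23700.
∂h/∂x = [(+0.10)·(-135) − (+0.01)·40] / 23700 = -0.0005865
∂h/∂y = [(-140)·(+0.01) − (-120)·(+0.10)] / 23700 = +0.0004473
Flow direction (−∇h) has components (+0.0005865 E, -0.0004473 N).
Azimuth = atan2(E, N) = atan2(+0.0005865, -0.0004473) = 127.3° ≈ 127°.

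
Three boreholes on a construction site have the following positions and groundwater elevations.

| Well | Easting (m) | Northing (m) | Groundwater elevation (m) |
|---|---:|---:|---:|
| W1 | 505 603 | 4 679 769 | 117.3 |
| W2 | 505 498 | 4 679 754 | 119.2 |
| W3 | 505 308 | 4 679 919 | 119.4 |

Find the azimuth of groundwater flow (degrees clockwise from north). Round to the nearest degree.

Differences from W1: to W2 (Δx, Δy, Δh) = (-105, -15, +1.9); to W3 = (-295, 150, +2.1).
Solve a·Δx + b·Δy = Δh: det = (-105)·150 − (-295)·(-15) = -20175.
∂h/∂x = [(+1.9)·150 − (+2.1)·(-15)] / -20175 = -0.01569
∂h/∂y = [(-105)·(+2.1) − (-295)·(+1.9)] / -20175 = -0.01685
Flow direction (−∇h) has components (+0.01569 E, +0.01685 N).
Azimuth = atan2(E, N) = atan2(+0.01569, +0.01685) = 42.9° ≈ 043°.

043°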